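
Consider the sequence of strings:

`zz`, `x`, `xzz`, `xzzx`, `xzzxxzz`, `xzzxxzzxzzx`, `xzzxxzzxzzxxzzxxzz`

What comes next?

From term 3 onward, concatenate the last term with the second-to-last: x·zz = xzz, xzz·x = xzzx, …
Continuing: xzzxxzzxzzxxzzxxzz · xzzxxzzxzzx gives term 8.

xzzxxzzxzzxxzzxxzzxzzxxzzxzzx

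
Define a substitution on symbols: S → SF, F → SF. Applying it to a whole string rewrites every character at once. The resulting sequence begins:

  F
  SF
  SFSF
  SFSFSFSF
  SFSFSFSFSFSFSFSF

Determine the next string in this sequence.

SFSFSFSFSFSFSFSFSFSFSFSFSFSFSFSF

Replace each of the 16 characters of SFSFSFSFSFSFSFSF in place — SF SF SF SF SF SF SF SF SF SF SF SF SF SF SF SF — and concatenate.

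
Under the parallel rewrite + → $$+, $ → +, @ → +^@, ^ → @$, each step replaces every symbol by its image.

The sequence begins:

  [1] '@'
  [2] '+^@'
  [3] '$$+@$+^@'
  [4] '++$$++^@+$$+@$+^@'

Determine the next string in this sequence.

$$+$$+++$$+$$+@$+^@$$+++$$++^@+$$+@$+^@

Applying the rule to each of the 17 symbols of ++$$++^@+$$+@$+^@ gives the pieces $$+ $$+ + + $$+ $$+ @$ +^@ $$+ + + $$+ +^@ + $$+ @$ +^@, which concatenate to the answer.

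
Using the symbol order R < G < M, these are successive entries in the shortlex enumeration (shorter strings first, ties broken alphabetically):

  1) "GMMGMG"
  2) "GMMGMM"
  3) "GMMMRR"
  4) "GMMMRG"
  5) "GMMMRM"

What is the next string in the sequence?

GMMMGR

Find the rightmost character of GMMMRM below M, bump it to the next letter, and reset everything to its right to R.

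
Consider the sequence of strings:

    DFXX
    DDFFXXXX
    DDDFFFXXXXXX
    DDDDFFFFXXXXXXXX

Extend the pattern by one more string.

DDDDDFFFFFXXXXXXXXXX

Reading off run lengths: D runs 1, 2, 3, 4; F runs 1, 2, 3, 4; X runs 2, 4, 6, 8 — each is linear in n (n = 1, 2, …).
For the next term, n = 5, so the run lengths are 5, 5, 10.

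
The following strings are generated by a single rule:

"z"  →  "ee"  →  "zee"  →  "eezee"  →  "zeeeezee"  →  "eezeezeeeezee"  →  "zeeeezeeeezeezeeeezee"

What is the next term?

eezeezeeeezeezeeeezeeeezeezeeeezee

This is a Fibonacci-style word recurrence s(k) = s(k−2)·s(k−1): e.g. z·ee = zee.
Continuing: eezeezeeeezee · zeeeezeeeezeezeeeezee gives term 8.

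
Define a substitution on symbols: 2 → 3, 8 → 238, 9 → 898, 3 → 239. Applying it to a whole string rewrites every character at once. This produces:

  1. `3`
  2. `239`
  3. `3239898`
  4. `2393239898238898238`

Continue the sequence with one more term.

3239898239323989823889823832392382388982383239238

Replace each of the 19 characters of 2393239898238898238 in place — 3 239 898 239 3 239 898 238 898 238 3 239 238 238 898 238 3 239 238 — and concatenate.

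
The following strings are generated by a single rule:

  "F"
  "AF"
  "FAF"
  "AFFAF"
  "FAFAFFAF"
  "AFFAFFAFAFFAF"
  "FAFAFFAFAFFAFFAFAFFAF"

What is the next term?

This is a Fibonacci-style word recurrence s(k) = s(k−2)·s(k−1): e.g. F·AF = FAF.
Continuing: AFFAFFAFAFFAF · FAFAFFAFAFFAFFAFAFFAF gives term 8.

AFFAFFAFAFFAFFAFAFFAFAFFAFFAFAFFAF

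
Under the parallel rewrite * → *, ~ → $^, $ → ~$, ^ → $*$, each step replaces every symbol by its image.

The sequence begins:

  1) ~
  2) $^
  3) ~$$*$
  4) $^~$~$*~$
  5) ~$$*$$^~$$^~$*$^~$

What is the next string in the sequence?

$^~$~$*~$~$$*$$^~$~$$*$$^~$*~$$*$$^~$

φ(~$$*$$^~$$^~$*$^~$) expands symbol-by-symbol to $^ ~$ ~$ * ~$ ~$ $*$ $^ ~$ ~$ $*$ $^ ~$ * ~$ $*$ $^ ~$; joining the 18 pieces gives the next term.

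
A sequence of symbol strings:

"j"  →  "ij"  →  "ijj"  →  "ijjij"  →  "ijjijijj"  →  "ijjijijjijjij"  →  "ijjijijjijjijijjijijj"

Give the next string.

ijjijijjijjijijjijijjijjijijjijjij

From term 3 onward, concatenate the last term with the second-to-last: ij·j = ijj, ijj·ij = ijjij, …
So term 8 is ijjijijjijjijijjijijj·ijjijijjijjij.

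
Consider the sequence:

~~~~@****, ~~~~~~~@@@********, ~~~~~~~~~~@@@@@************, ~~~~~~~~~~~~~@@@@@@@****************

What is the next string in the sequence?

~~~~~~~~~~~~~~~~@@@@@@@@@********************

Term n consists of 3n+1 ~'s, followed by 2n-1 @'s, followed by 4n *'s (n = 1, 2, …).
Setting n = 5 gives 16, 9, 20 characters in each block.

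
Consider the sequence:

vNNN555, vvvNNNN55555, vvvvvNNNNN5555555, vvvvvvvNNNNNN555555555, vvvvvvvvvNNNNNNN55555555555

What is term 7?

Term n consists of 2n-1 v's, followed by n+2 N's, followed by 2n+1 5's (n = 1, 2, …).
Setting n = 7 gives 13, 9, 15 characters in each block.

vvvvvvvvvvvvvNNNNNNNNN555555555555555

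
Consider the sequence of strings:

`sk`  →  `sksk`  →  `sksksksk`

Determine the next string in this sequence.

sksksksksksksksk

Every step duplicates the string.
One more doubling of sksksksk gives the answer.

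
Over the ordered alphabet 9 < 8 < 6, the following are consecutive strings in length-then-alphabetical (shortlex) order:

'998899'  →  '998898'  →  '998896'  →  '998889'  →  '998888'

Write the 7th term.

998869

Advancing 2 positions from 998888 through 998888 → 998886 reaches term 7.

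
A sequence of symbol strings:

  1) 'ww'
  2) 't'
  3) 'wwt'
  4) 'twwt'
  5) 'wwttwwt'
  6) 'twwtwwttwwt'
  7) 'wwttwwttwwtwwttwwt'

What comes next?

twwtwwttwwtwwttwwttwwtwwttwwt

This is a Fibonacci-style word recurrence s(k) = s(k−2)·s(k−1): e.g. ww·t = wwt.
Continuing: twwtwwttwwt · wwttwwttwwtwwttwwt gives term 8.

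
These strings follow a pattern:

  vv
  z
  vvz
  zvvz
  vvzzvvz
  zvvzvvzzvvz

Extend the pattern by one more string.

Each term (from the third on) is the two preceding terms concatenated in order: term 3 = vv·z = vvz.
The next term joins vvzzvvz and zvvzvvzzvvz.

vvzzvvzzvvzvvzzvvz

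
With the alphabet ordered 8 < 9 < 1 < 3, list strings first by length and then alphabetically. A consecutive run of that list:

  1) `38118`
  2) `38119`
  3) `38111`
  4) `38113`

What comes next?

38138

Treat 38113 as a base-4 numeral over the given alphabet and add one, carrying through any trailing 3's.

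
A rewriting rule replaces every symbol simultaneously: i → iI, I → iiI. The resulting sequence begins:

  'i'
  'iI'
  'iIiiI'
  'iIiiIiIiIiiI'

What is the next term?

Rewriting each symbol of iIiiIiIiIiiI: i→iI, I→iiI, i→iI, i→iI, I→iiI, i→iI, I→iiI, i→iI, I→iiI, i→iI, i→iI, I→iiI, which concatenates to iI iiI iI iI iiI iI iiI iI iiI iI iI iiI.

iIiiIiIiIiiIiIiiIiIiiIiIiIiiI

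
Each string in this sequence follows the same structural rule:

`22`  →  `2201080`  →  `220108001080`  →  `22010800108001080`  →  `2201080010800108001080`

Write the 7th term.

The strings grow by a fixed suffix 01080 each time.
From 2201080010800108001080, 2 further steps: 2201080010800108001080 → 220108001080010800108001080 → (answer).

22010800108001080010800108001080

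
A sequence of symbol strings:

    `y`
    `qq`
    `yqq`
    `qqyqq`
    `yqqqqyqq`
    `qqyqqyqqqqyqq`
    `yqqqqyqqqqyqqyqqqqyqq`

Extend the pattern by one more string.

qqyqqyqqqqyqqyqqqqyqqqqyqqyqqqqyqq

From term 3 onward, concatenate the second-to-last term with the last: y·qq = yqq, qq·yqq = qqyqq, …
The next term joins qqyqqyqqqqyqq and yqqqqyqqqqyqqyqqqqyqq.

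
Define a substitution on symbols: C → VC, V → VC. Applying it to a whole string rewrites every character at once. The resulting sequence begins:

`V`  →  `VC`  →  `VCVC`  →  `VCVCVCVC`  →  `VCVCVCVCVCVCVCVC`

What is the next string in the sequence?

Rewriting the 16 symbols of VCVCVCVCVCVCVCVC one by one yields VC VC VC VC VC VC VC VC VC VC VC VC VC VC VC VC; concatenated:

VCVCVCVCVCVCVCVCVCVCVCVCVCVCVCVC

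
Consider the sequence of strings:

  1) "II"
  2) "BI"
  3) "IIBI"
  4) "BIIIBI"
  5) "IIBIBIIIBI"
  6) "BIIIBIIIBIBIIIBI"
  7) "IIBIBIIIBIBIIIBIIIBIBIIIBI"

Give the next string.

Each term (from the third on) is the two preceding terms concatenated in order: term 3 = II·BI = IIBI.
So term 8 is BIIIBIIIBIBIIIBI·IIBIBIIIBIBIIIBIIIBIBIIIBI.

BIIIBIIIBIBIIIBIIIBIBIIIBIBIIIBIIIBIBIIIBI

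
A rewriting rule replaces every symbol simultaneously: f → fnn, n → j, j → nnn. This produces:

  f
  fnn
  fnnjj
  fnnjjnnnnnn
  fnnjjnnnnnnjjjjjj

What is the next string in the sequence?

Applying the rule to each of the 17 symbols of fnnjjnnnnnnjjjjjj gives the pieces fnn j j nnn nnn j j j j j j nnn nnn nnn nnn nnn nnn, which concatenate to the answer.

fnnjjnnnnnnjjjjjjnnnnnnnnnnnnnnnnnn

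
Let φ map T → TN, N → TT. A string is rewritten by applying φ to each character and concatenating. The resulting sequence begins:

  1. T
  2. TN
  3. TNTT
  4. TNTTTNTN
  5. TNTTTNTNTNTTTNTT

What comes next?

TNTTTNTNTNTTTNTTTNTTTNTNTNTTTNTN

Replace each of the 16 characters of TNTTTNTNTNTTTNTT in place — TN TT TN TN TN TT TN TT TN TT TN TN TN TT TN TN — and concatenate.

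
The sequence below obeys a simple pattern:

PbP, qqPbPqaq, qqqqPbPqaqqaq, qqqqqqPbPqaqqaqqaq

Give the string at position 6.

Every step adds qq to the front and qaq to the end of the previous string.
From qqqqqqPbPqaqqaqqaq, 2 further steps: qqqqqqPbPqaqqaqqaq → qqqqqqqqPbPqaqqaqqaqqaq → (answer).

qqqqqqqqqqPbPqaqqaqqaqqaqqaq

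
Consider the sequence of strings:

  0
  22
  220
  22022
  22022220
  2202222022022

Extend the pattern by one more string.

220222202202222022220

This is a Fibonacci-style word recurrence s(k) = s(k−1)·s(k−2): e.g. 22·0 = 220.
The next term joins 2202222022022 and 22022220.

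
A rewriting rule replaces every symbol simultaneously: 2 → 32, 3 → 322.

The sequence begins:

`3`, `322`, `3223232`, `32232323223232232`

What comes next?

32232323223232232322323232232322323232232

Replace each of the 17 characters of 32232323223232232 in place — 322 32 32 322 32 322 32 322 32 32 322 32 322 32 32 322 32 — and concatenate.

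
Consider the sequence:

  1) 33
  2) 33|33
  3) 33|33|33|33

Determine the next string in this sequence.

Every step duplicates the string with '|' between the halves.
Doubling 33|33|33|33 with '|' between the halves:

33|33|33|33|33|33|33|33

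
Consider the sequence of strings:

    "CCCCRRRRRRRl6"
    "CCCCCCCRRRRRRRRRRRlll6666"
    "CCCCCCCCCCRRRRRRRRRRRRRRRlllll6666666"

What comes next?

CCCCCCCCCCCCCRRRRRRRRRRRRRRRRRRRlllllll6666666666

Reading off run lengths: C runs 4, 7, 10; R runs 7, 11, 15; l runs 1, 3, 5; 6 runs 1, 4, 7 — each is linear in n (n = 1, 2, …).
For the next term, n = 4, so the run lengths are 13, 19, 7, 10.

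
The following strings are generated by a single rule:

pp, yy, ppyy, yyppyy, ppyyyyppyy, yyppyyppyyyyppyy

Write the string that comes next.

ppyyyyppyyyyppyyppyyyyppyy

This is a Fibonacci-style word recurrence s(k) = s(k−2)·s(k−1): e.g. pp·yy = ppyy.
So term 7 is ppyyyyppyy·yyppyyppyyyyppyy.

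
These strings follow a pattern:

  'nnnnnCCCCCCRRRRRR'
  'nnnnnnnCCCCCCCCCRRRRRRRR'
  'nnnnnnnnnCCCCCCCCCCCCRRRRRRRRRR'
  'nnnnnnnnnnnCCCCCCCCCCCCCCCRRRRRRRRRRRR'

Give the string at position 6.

nnnnnnnnnnnnnnnCCCCCCCCCCCCCCCCCCCCCRRRRRRRRRRRRRRRR

The n-th term is 2n+1 n's then 3n C's then 2n+2 R's, where the shown terms are n = 2, 3, 4, 5.
Setting n = 7 gives 15, 21, 16 characters in each block.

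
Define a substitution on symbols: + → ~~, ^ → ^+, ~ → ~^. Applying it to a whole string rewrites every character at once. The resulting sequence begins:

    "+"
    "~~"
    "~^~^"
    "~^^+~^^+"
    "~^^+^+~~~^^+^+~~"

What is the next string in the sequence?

~^^+^+~~^+~~~^~^~^^+^+~~^+~~~^~^

Applying the rule to each of the 16 symbols of ~^^+^+~~~^^+^+~~ gives the pieces ~^ ^+ ^+ ~~ ^+ ~~ ~^ ~^ ~^ ^+ ^+ ~~ ^+ ~~ ~^ ~^, which concatenate to the answer.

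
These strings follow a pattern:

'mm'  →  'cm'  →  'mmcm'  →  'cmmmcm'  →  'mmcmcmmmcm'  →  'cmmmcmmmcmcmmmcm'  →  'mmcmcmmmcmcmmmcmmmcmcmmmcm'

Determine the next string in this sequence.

This is a Fibonacci-style word recurrence s(k) = s(k−2)·s(k−1): e.g. mm·cm = mmcm.
So term 8 is cmmmcmmmcmcmmmcm·mmcmcmmmcmcmmmcmmmcmcmmmcm.

cmmmcmmmcmcmmmcmmmcmcmmmcmcmmmcmmmcmcmmmcm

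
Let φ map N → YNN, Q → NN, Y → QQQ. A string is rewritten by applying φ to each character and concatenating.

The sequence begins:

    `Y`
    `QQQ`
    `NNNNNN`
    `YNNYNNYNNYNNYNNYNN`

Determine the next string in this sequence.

Rewriting the 18 symbols of YNNYNNYNNYNNYNNYNN one by one yields QQQ YNN YNN QQQ YNN YNN QQQ YNN YNN QQQ YNN YNN QQQ YNN YNN QQQ YNN YNN; concatenated:

QQQYNNYNNQQQYNNYNNQQQYNNYNNQQQYNNYNNQQQYNNYNNQQQYNNYNN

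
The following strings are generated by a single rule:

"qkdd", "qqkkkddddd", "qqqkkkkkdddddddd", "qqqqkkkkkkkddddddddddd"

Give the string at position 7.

Term n consists of n q's, followed by 2n-1 k's, followed by 3n-1 d's (n = 1, 2, …).
At n = 7 the blocks have lengths 7, 13, 20.

qqqqqqqkkkkkkkkkkkkkdddddddddddddddddddd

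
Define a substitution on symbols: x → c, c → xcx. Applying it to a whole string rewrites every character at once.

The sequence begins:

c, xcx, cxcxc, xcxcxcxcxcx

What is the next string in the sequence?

Rewriting each symbol of xcxcxcxcxcx: x→c, c→xcx, x→c, c→xcx, x→c, c→xcx, x→c, c→xcx, x→c, c→xcx, x→c, which concatenates to c xcx c xcx c xcx c xcx c xcx c.

cxcxcxcxcxcxcxcxcxcxc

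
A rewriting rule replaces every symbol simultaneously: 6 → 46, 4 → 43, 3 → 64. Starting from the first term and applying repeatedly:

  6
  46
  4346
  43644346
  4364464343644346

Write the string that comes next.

43644643434643644364464343644346

Replace each of the 16 characters of 4364464343644346 in place — 43 64 46 43 43 46 43 64 43 64 46 43 43 64 43 46 — and concatenate.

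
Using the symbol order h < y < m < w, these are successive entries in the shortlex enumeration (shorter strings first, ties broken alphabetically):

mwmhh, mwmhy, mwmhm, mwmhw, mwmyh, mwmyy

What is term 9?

Continuing the enumeration 3 steps past mwmyy: mwmyy → mwmym → mwmyw → (answer).

mwmmh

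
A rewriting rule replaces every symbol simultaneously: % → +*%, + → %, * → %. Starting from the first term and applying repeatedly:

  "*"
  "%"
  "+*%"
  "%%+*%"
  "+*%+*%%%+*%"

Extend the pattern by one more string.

%%+*%%%+*%+*%+*%%%+*%

Apply φ to +*%+*%%%+*% symbol by symbol: +→%, *→%, %→+*%, +→%, *→%, %→+*%, %→+*%, %→+*%, +→%, *→%, %→+*%; joined: % % +*% % % +*% +*% +*% % % +*%.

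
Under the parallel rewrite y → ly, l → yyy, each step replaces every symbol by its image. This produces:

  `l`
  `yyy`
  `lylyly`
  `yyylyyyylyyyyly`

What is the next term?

lylylyyyylylylylyyyylylylylyyyyly

Applying the rule to each of the 15 symbols of yyylyyyylyyyyly gives the pieces ly ly ly yyy ly ly ly ly yyy ly ly ly ly yyy ly, which concatenate to the answer.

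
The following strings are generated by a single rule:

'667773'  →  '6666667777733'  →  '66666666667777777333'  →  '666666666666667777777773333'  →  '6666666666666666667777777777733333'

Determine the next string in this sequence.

66666666666666666666667777777777777333333

The n-th term is 4n-2 6's then 2n+1 7's then n 3's (n = 1, 2, …).
For the next term, n = 6, so the run lengths are 22, 13, 6.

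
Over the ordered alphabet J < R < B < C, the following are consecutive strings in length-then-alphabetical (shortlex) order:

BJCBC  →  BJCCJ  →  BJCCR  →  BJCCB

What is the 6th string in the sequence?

BRJJJ

Stepping forward 2 times from BJCCB: BJCCB → BJCCC, then the target.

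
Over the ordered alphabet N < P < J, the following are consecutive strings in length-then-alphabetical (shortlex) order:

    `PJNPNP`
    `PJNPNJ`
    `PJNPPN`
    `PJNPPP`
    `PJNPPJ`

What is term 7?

PJNPJP

Continuing the enumeration 2 steps past PJNPPJ: PJNPPJ → PJNPJN → (answer).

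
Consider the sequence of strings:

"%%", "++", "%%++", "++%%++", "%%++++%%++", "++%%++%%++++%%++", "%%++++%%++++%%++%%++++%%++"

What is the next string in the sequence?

From term 3 onward, concatenate the second-to-last term with the last: %%·++ = %%++, ++·%%++ = ++%%++, …
Continuing: ++%%++%%++++%%++ · %%++++%%++++%%++%%++++%%++ gives term 8.

++%%++%%++++%%++%%++++%%++++%%++%%++++%%++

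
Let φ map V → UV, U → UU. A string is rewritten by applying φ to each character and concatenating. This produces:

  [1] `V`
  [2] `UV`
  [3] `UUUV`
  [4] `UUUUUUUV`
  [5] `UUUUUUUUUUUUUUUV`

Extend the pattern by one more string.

Replace each of the 16 characters of UUUUUUUUUUUUUUUV in place — UU UU UU UU UU UU UU UU UU UU UU UU UU UU UU UV — and concatenate.

UUUUUUUUUUUUUUUUUUUUUUUUUUUUUUUV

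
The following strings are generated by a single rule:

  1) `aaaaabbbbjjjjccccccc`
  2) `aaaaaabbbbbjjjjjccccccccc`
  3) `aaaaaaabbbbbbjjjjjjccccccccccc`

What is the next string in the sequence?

aaaaaaaabbbbbbbjjjjjjjccccccccccccc

Term n consists of n+2 a's, followed by n+1 b's, followed by n+1 j's, followed by 2n+1 c's, where the shown terms are n = 3, 4, 5.
For the next term, n = 6, so the run lengths are 8, 7, 7, 13.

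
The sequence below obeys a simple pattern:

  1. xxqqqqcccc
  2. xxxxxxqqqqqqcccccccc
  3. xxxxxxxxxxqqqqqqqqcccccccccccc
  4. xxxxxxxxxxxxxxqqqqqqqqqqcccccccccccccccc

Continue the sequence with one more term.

xxxxxxxxxxxxxxxxxxqqqqqqqqqqqqcccccccccccccccccccc

Each string has the form x^{4n-2} q^{2n+2} c^{4n} (n = 1, 2, …).
Setting n = 5 gives 18, 12, 20 characters in each block.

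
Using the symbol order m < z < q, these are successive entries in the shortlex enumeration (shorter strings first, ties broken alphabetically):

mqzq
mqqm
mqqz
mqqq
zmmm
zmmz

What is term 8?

Stepping forward 2 times from zmmz: zmmz → zmmq, then the target.

zmzm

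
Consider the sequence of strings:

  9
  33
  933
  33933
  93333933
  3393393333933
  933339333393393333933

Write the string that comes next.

3393393333933933339333393393333933

From term 3 onward, concatenate the second-to-last term with the last: 9·33 = 933, 33·933 = 33933, …
Continuing: 3393393333933 · 933339333393393333933 gives term 8.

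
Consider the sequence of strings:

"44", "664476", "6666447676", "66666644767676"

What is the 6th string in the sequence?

6666666666447676767676

Each term wraps the previous one in 66 on the left and 76 on the right.
From 66666644767676, 2 further steps: 66666644767676 → 666666664476767676 → (answer).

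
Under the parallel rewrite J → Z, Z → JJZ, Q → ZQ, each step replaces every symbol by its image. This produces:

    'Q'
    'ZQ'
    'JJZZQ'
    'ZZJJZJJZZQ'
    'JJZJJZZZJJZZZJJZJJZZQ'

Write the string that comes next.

Applying the rule to each of the 21 symbols of JJZJJZZZJJZZZJJZJJZZQ gives the pieces Z Z JJZ Z Z JJZ JJZ JJZ Z Z JJZ JJZ JJZ Z Z JJZ Z Z JJZ JJZ ZQ, which concatenate to the answer.

ZZJJZZZJJZJJZJJZZZJJZJJZJJZZZJJZZZJJZJJZZQ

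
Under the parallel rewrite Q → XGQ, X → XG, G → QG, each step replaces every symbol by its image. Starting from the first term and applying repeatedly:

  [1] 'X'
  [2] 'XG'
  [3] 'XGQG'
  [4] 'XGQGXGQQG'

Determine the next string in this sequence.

XGQGXGQQGXGQGXGQXGQQG

Rewriting each symbol of XGQGXGQQG: X→XG, G→QG, Q→XGQ, G→QG, X→XG, G→QG, Q→XGQ, Q→XGQ, G→QG, which concatenates to XG QG XGQ QG XG QG XGQ XGQ QG.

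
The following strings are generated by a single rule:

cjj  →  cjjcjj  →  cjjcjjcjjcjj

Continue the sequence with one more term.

Each string is two copies of the previous one concatenated.
Doubling cjjcjjcjjcjj:

cjjcjjcjjcjjcjjcjjcjjcjj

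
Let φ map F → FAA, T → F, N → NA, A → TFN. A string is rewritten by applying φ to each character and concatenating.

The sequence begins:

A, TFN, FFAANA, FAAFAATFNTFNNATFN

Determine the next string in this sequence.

φ(FAAFAATFNTFNNATFN) expands symbol-by-symbol to FAA TFN TFN FAA TFN TFN F FAA NA F FAA NA NA TFN F FAA NA; joining the 17 pieces gives the next term.

FAATFNTFNFAATFNTFNFFAANAFFAANANATFNFFAANA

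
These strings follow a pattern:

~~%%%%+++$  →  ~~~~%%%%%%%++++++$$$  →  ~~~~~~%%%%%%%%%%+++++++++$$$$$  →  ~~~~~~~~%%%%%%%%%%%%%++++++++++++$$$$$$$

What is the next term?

Term n consists of 2n ~'s, followed by 3n+1 %'s, followed by 3n +'s, followed by 2n-1 $'s (n = 1, 2, …).
For the next term, n = 5, so the run lengths are 10, 16, 15, 9.

~~~~~~~~~~%%%%%%%%%%%%%%%%+++++++++++++++$$$$$$$$$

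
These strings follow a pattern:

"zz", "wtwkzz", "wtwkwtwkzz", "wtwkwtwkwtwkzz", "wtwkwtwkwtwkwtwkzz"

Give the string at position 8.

The strings grow by a fixed prefix wtwk each time.
From wtwkwtwkwtwkwtwkzz, 3 further steps: wtwkwtwkwtwkwtwkzz → wtwkwtwkwtwkwtwkwtwkzz → wtwkwtwkwtwkwtwkwtwkwtwkzz → (answer).

wtwkwtwkwtwkwtwkwtwkwtwkwtwkzz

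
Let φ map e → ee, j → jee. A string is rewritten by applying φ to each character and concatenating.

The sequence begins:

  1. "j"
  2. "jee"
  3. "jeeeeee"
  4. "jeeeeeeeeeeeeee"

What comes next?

jeeeeeeeeeeeeeeeeeeeeeeeeeeeeee

Replace each of the 15 characters of jeeeeeeeeeeeeee in place — jee ee ee ee ee ee ee ee ee ee ee ee ee ee ee — and concatenate.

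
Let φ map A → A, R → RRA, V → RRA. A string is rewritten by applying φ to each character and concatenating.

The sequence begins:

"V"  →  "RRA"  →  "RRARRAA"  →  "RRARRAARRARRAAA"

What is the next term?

RRARRAARRARRAAARRARRAARRARRAAAA

Applying the rule to each of the 15 symbols of RRARRAARRARRAAA gives the pieces RRA RRA A RRA RRA A A RRA RRA A RRA RRA A A A, which concatenate to the answer.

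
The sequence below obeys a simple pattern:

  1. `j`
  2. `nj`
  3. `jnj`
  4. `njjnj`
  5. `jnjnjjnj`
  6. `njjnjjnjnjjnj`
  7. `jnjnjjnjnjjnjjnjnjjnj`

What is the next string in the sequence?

Each term (from the third on) is the two preceding terms concatenated in order: term 3 = j·nj = jnj.
The next term joins njjnjjnjnjjnj and jnjnjjnjnjjnjjnjnjjnj.

njjnjjnjnjjnjjnjnjjnjnjjnjjnjnjjnj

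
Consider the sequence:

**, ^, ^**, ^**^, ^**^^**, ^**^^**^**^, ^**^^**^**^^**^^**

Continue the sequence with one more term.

^**^^**^**^^**^^**^**^^**^**^

This is a Fibonacci-style word recurrence s(k) = s(k−1)·s(k−2): e.g. ^·** = ^**.
Continuing: ^**^^**^**^^**^^** · ^**^^**^**^ gives term 8.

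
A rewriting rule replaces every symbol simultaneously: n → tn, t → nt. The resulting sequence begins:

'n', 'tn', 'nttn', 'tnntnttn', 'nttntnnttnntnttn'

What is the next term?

Applying the rule to each of the 16 symbols of nttntnnttnntnttn gives the pieces tn nt nt tn nt tn tn nt nt tn tn nt tn nt nt tn, which concatenate to the answer.

tnntnttnnttntnntnttntnnttnntnttn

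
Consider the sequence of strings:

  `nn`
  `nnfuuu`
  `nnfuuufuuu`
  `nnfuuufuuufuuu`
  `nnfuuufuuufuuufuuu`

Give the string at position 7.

nnfuuufuuufuuufuuufuuufuuu

Every step adds fuuu to the end: s(k+1) = s(k)·fuuu.
From nnfuuufuuufuuufuuu, 2 further steps: nnfuuufuuufuuufuuu → nnfuuufuuufuuufuuufuuu → (answer).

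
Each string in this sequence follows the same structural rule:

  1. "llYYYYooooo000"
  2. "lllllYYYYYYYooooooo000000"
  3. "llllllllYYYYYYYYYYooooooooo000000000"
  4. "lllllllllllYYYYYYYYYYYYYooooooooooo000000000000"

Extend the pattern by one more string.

Reading off run lengths: l runs 2, 5, 8, 11; Y runs 4, 7, 10, 13; o runs 5, 7, 9, 11; 0 runs 3, 6, 9, 12 — each is linear in n (n = 1, 2, …).
Setting n = 5 gives 14, 16, 13, 15 characters in each block.

llllllllllllllYYYYYYYYYYYYYYYYooooooooooooo000000000000000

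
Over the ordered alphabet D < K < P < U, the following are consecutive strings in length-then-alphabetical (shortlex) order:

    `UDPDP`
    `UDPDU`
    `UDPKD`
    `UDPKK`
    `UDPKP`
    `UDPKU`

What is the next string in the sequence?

UDPPD

Treat UDPKU as a base-4 numeral over the given alphabet and add one, carrying through any trailing U's.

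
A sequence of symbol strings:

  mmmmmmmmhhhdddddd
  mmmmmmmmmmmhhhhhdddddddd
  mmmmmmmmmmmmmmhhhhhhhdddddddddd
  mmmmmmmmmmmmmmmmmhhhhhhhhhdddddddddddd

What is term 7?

mmmmmmmmmmmmmmmmmmmmmmmmmmhhhhhhhhhhhhhhhdddddddddddddddddd

The n-th term is 3n+2 m's then 2n-1 h's then 2n+2 d's, where the shown terms are n = 2, 3, 4, 5.
Setting n = 8 gives 26, 15, 18 characters in each block.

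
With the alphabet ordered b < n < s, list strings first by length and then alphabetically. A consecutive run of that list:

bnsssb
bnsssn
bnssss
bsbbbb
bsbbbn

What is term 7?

Advancing 2 positions from bsbbbn through bsbbbn → bsbbbs reaches term 7.

bsbbnb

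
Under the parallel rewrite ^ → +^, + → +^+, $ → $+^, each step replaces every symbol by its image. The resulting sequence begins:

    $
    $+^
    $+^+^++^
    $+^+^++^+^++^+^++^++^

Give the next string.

φ($+^+^++^+^++^+^++^++^) expands symbol-by-symbol to $+^ +^+ +^ +^+ +^ +^+ +^+ +^ +^+ +^ +^+ +^+ +^ +^+ +^ +^+ +^+ +^ +^+ +^+ +^; joining the 21 pieces gives the next term.

$+^+^++^+^++^+^++^++^+^++^+^++^++^+^++^+^++^++^+^++^++^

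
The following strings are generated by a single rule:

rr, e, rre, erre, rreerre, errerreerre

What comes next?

rreerreerrerreerre

This is a Fibonacci-style word recurrence s(k) = s(k−2)·s(k−1): e.g. rr·e = rre.
Continuing: rreerre · errerreerre gives term 7.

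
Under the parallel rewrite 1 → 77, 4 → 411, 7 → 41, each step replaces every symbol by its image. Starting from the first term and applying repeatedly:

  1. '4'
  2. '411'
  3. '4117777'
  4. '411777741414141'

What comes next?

Rewriting the 15 symbols of 411777741414141 one by one yields 411 77 77 41 41 41 41 411 77 411 77 411 77 411 77; concatenated:

41177774141414141177411774117741177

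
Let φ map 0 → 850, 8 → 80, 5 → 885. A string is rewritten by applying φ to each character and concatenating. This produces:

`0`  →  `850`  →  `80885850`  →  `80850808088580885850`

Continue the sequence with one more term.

80850808858508085080850808088580850808088580885850

φ(80850808088580885850) expands symbol-by-symbol to 80 850 80 885 850 80 850 80 850 80 80 885 80 850 80 80 885 80 885 850; joining the 20 pieces gives the next term.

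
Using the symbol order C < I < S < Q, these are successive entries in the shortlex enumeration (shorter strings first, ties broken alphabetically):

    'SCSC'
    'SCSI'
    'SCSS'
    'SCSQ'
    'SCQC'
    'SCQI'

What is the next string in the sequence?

SCQS

The successor of SCQI increments the rightmost position that isn't already Q and resets every position after it to C.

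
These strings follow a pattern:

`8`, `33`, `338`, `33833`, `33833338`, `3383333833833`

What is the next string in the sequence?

From term 3 onward, concatenate the last term with the second-to-last: 33·8 = 338, 338·33 = 33833, …
The next term joins 3383333833833 and 33833338.

338333383383333833338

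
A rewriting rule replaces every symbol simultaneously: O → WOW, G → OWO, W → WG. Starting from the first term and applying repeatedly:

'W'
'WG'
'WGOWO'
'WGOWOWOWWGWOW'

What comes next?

WGOWOWOWWGWOWWGWOWWGWGOWOWGWOWWG

φ(WGOWOWOWWGWOW) expands symbol-by-symbol to WG OWO WOW WG WOW WG WOW WG WG OWO WG WOW WG; joining the 13 pieces gives the next term.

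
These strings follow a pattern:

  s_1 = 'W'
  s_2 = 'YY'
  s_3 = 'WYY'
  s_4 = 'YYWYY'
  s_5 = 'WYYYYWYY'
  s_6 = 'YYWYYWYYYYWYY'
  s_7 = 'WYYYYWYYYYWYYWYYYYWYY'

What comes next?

Each term (from the third on) is the two preceding terms concatenated in order: term 3 = W·YY = WYY.
Continuing: YYWYYWYYYYWYY · WYYYYWYYYYWYYWYYYYWYY gives term 8.

YYWYYWYYYYWYYWYYYYWYYYYWYYWYYYYWYY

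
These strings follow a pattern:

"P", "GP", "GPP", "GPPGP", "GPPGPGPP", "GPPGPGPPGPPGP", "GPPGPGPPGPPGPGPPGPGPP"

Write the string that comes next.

This is a Fibonacci-style word recurrence s(k) = s(k−1)·s(k−2): e.g. GP·P = GPP.
Continuing: GPPGPGPPGPPGPGPPGPGPP · GPPGPGPPGPPGP gives term 8.

GPPGPGPPGPPGPGPPGPGPPGPPGPGPPGPPGP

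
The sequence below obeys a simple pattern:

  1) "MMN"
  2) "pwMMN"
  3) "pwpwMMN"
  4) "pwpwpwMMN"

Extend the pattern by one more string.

Each term is the previous one with pw prepended.
So the next term is pw·pwpwpwMMN.

pwpwpwpwMMN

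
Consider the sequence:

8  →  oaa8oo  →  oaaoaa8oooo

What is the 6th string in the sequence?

s(k+1) = oaa·s(k)·oo, so each term gains oaa as a prefix and oo as a suffix.
From oaaoaa8oooo, 3 further steps: oaaoaa8oooo → oaaoaaoaa8oooooo → oaaoaaoaaoaa8oooooooo → (answer).

oaaoaaoaaoaaoaa8oooooooooo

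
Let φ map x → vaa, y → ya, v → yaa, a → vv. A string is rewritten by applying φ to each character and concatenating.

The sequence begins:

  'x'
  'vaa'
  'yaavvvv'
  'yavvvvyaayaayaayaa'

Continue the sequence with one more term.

yavvyaayaayaayaayavvvvyavvvvyavvvvyavvvv

Applying the rule to each of the 18 symbols of yavvvvyaayaayaayaa gives the pieces ya vv yaa yaa yaa yaa ya vv vv ya vv vv ya vv vv ya vv vv, which concatenate to the answer.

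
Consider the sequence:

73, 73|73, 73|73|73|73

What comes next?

s(k+1) = s(k)·|·s(k) — each term doubles the last with '|' between the halves.
Doubling 73|73|73|73 with '|' between the halves:

73|73|73|73|73|73|73|73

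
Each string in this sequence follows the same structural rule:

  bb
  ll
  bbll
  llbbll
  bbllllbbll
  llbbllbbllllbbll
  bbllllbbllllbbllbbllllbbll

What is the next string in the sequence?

llbbllbbllllbbllbbllllbbllllbbllbbllllbbll

Each term (from the third on) is the two preceding terms concatenated in order: term 3 = bb·ll = bbll.
Continuing: llbbllbbllllbbll · bbllllbbllllbbllbbllllbbll gives term 8.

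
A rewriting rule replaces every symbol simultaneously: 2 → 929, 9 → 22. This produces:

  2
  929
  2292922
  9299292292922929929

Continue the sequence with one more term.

Rewriting the 19 symbols of 9299292292922929929 one by one yields 22 929 22 22 929 22 929 929 22 929 22 929 929 22 929 22 22 929 22; concatenated:

22929222292922929929229292292992922929222292922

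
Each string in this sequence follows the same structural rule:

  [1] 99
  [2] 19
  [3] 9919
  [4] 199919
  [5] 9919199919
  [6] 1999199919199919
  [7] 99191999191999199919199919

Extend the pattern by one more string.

199919991919991999191999191999199919199919

From term 3 onward, concatenate the second-to-last term with the last: 99·19 = 9919, 19·9919 = 199919, …
The next term joins 1999199919199919 and 99191999191999199919199919.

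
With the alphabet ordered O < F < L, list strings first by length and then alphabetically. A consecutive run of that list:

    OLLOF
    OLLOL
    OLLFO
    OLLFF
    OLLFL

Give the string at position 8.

OLLLL

Continuing the enumeration 3 steps past OLLFL: OLLFL → OLLLO → OLLLF → (answer).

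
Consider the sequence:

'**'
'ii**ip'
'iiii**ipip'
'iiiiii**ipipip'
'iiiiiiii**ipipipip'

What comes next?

Each term wraps the previous one in ii on the left and ip on the right.
So the next term is ii·iiiiiiii**ipipipip·ip.

iiiiiiiiii**ipipipipip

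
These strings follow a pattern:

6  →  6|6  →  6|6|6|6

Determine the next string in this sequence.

Every step duplicates the string with '|' between the halves.
So the next term is two copies of 6|6|6|6 with '|' between the halves.

6|6|6|6|6|6|6|6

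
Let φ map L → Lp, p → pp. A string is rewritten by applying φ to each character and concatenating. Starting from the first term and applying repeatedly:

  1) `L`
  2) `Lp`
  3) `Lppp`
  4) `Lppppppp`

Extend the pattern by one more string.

Apply φ to Lppppppp symbol by symbol: L→Lp, p→pp, p→pp, p→pp, p→pp, p→pp, p→pp, p→pp; joined: Lp pp pp pp pp pp pp pp.

Lppppppppppppppp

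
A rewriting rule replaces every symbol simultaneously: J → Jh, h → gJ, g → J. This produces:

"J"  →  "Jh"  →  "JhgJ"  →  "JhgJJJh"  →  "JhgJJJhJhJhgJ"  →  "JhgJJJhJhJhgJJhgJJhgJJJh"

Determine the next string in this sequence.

φ(JhgJJJhJhJhgJJhgJJhgJJJh) expands symbol-by-symbol to Jh gJ J Jh Jh Jh gJ Jh gJ Jh gJ J Jh Jh gJ J Jh Jh gJ J Jh Jh Jh gJ; joining the 24 pieces gives the next term.

JhgJJJhJhJhgJJhgJJhgJJJhJhgJJJhJhgJJJhJhJhgJ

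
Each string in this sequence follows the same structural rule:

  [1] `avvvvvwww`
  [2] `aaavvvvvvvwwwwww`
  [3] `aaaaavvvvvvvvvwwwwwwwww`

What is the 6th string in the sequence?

Each string has the form a^{2n-1} v^{2n+3} w^{3n} (n = 1, 2, …).
For term 6, n = 6, so the run lengths are 11, 15, 18.

aaaaaaaaaaavvvvvvvvvvvvvvvwwwwwwwwwwwwwwwwww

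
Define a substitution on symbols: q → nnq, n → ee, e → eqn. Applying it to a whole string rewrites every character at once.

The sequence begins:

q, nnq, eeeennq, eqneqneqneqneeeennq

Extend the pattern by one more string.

φ(eqneqneqneqneeeennq) expands symbol-by-symbol to eqn nnq ee eqn nnq ee eqn nnq ee eqn nnq ee eqn eqn eqn eqn ee ee nnq; joining the 19 pieces gives the next term.

eqnnnqeeeqnnnqeeeqnnnqeeeqnnnqeeeqneqneqneqneeeennq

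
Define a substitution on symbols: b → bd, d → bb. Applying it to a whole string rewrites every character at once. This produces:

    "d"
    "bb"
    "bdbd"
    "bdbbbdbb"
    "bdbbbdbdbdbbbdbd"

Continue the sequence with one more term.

bdbbbdbdbdbbbdbbbdbbbdbdbdbbbdbb

Replace each of the 16 characters of bdbbbdbdbdbbbdbd in place — bd bb bd bd bd bb bd bb bd bb bd bd bd bb bd bb — and concatenate.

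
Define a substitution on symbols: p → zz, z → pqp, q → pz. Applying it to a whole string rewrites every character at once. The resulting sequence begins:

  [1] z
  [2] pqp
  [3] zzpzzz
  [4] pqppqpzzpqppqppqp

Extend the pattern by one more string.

φ(pqppqpzzpqppqppqp) expands symbol-by-symbol to zz pz zz zz pz zz pqp pqp zz pz zz zz pz zz zz pz zz; joining the 17 pieces gives the next term.

zzpzzzzzpzzzpqppqpzzpzzzzzpzzzzzpzzz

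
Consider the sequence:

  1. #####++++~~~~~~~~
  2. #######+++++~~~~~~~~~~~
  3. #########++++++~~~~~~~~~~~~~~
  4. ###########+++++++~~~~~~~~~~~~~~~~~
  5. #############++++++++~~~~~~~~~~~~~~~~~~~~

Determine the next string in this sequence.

###############+++++++++~~~~~~~~~~~~~~~~~~~~~~~

The n-th term is 2n+1 #'s then n+2 +'s then 3n+2 ~'s, where the shown terms are n = 2, 3, 4, 5, 6.
For the next term, n = 7, so the run lengths are 15, 9, 23.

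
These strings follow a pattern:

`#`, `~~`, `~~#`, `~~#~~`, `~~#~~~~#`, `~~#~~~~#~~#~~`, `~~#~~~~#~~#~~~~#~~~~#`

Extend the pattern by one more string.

~~#~~~~#~~#~~~~#~~~~#~~#~~~~#~~#~~

This is a Fibonacci-style word recurrence s(k) = s(k−1)·s(k−2): e.g. ~~·# = ~~#.
The next term joins ~~#~~~~#~~#~~~~#~~~~# and ~~#~~~~#~~#~~.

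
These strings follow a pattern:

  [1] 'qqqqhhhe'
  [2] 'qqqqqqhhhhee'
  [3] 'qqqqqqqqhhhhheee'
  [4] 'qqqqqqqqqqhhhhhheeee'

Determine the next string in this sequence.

Reading off run lengths: q runs 4, 6, 8, 10; h runs 3, 4, 5, 6; e runs 1, 2, 3, 4 — each is linear in n, where the shown terms are n = 2, 3, 4, 5.
For the next term, n = 6, so the run lengths are 12, 7, 5.

qqqqqqqqqqqqhhhhhhheeeee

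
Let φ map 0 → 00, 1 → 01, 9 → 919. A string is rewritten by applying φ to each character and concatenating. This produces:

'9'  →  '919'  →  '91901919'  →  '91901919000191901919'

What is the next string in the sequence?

φ(91901919000191901919) expands symbol-by-symbol to 919 01 919 00 01 919 01 919 00 00 00 01 919 01 919 00 01 919 01 919; joining the 20 pieces gives the next term.

919019190001919019190000000191901919000191901919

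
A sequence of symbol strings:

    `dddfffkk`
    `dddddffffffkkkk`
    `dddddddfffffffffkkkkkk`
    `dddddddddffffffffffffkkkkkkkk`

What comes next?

dddddddddddfffffffffffffffkkkkkkkkkk

The n-th term is 2n+1 d's then 3n f's then 2n k's (n = 1, 2, …).
For the next term, n = 5, so the run lengths are 11, 15, 10.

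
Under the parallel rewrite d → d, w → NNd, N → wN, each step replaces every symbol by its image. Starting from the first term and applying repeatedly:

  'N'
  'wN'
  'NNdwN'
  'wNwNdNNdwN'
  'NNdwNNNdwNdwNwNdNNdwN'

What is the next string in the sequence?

Rewriting the 21 symbols of NNdwNNNdwNdwNwNdNNdwN one by one yields wN wN d NNd wN wN wN d NNd wN d NNd wN NNd wN d wN wN d NNd wN; concatenated:

wNwNdNNdwNwNwNdNNdwNdNNdwNNNdwNdwNwNdNNdwN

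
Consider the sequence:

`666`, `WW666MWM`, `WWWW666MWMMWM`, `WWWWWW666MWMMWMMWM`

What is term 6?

WWWWWWWWWW666MWMMWMMWMMWMMWM

s(k+1) = WW·s(k)·MWM, so each term gains WW as a prefix and MWM as a suffix.
From WWWWWW666MWMMWMMWM, 2 further steps: WWWWWW666MWMMWMMWM → WWWWWWWW666MWMMWMMWMMWM → (answer).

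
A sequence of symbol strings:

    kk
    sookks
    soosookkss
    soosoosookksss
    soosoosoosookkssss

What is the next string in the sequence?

Each term wraps the previous one in soo on the left and s on the right.
So the next term is soo·soosoosoosookkssss·s.

soosoosoosoosookksssss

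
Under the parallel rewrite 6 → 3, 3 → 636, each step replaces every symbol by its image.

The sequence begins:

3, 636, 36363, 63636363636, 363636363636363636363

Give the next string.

Applying the rule to each of the 21 symbols of 363636363636363636363 gives the pieces 636 3 636 3 636 3 636 3 636 3 636 3 636 3 636 3 636 3 636 3 636, which concatenate to the answer.

6363636363636363636363636363636363636363636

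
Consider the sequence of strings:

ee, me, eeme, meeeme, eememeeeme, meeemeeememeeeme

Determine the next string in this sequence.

eememeeememeeemeeememeeeme

This is a Fibonacci-style word recurrence s(k) = s(k−2)·s(k−1): e.g. ee·me = eeme.
So term 7 is eememeeeme·meeemeeememeeeme.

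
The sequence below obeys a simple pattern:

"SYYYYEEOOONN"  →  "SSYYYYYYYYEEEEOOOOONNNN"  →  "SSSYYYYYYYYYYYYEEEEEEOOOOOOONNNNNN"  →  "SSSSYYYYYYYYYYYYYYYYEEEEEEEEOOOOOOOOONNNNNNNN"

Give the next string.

SSSSSYYYYYYYYYYYYYYYYYYYYEEEEEEEEEEOOOOOOOOOOONNNNNNNNNN

Term n consists of n S's, followed by 4n Y's, followed by 2n E's, followed by 2n+1 O's, followed by 2n N's (n = 1, 2, …).
For the next term, n = 5, so the run lengths are 5, 20, 10, 11, 10.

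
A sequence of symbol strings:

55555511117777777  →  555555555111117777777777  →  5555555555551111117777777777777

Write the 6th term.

5555555555555555555551111111117777777777777777777777

Term n consists of 3n 5's, followed by n+2 1's, followed by 3n+1 7's, where the shown terms are n = 2, 3, 4.
For term 6, n = 7, so the run lengths are 21, 9, 22.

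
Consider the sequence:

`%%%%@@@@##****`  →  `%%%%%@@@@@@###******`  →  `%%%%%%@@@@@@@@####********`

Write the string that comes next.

The n-th term is n+2 %'s then 2n @'s then n #'s then 2n *'s, where the shown terms are n = 2, 3, 4.
At n = 5 the blocks have lengths 7, 10, 5, 10.

%%%%%%%@@@@@@@@@@#####**********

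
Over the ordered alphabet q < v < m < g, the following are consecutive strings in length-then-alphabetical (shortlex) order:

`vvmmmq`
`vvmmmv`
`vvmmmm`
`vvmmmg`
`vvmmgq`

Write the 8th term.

Advancing 3 positions from vvmmgq through vvmmgq → vvmmgv → vvmmgm reaches term 8.

vvmmgg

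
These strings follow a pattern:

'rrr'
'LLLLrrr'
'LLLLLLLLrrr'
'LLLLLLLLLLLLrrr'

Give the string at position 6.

The strings grow by a fixed prefix LLLL each time.
From LLLLLLLLLLLLrrr, 2 further steps: LLLLLLLLLLLLrrr → LLLLLLLLLLLLLLLLrrr → (answer).

LLLLLLLLLLLLLLLLLLLLrrr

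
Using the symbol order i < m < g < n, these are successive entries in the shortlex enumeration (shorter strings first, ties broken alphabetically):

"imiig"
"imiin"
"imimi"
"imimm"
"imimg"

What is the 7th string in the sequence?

Advancing 2 positions from imimg through imimg → imimn reaches term 7.

imigi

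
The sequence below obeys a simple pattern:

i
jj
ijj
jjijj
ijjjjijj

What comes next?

jjijjijjjjijj

Each term (from the third on) is the two preceding terms concatenated in order: term 3 = i·jj = ijj.
So term 6 is jjijj·ijjjjijj.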